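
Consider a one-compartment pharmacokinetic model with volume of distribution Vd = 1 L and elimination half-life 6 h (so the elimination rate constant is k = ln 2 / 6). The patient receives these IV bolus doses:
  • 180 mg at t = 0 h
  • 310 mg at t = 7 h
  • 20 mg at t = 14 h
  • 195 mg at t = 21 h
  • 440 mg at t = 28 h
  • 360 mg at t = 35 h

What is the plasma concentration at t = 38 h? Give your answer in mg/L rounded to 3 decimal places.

432.623 mg/L

k = ln 2 / 6 = 0.11552 per h
Dose 1 (180 mg at t=0 h): 180·exp(−0.11552·38) = 2.232 mg/L
Dose 2 (310 mg at t=7 h): 310·exp(−0.11552·31) = 8.631 mg/L
Dose 3 (20 mg at t=14 h): 20·exp(−0.11552·24) = 1.250 mg/L
Dose 4 (195 mg at t=21 h): 195·exp(−0.11552·17) = 27.360 mg/L
Dose 5 (440 mg at t=28 h): 440·exp(−0.11552·10) = 138.591 mg/L
Dose 6 (360 mg at t=35 h): 360·exp(−0.11552·3) = 254.558 mg/L
C(38) = 2.232 + 8.631 + 1.250 + 27.360 + 138.591 + 254.558 = 432.623 mg/L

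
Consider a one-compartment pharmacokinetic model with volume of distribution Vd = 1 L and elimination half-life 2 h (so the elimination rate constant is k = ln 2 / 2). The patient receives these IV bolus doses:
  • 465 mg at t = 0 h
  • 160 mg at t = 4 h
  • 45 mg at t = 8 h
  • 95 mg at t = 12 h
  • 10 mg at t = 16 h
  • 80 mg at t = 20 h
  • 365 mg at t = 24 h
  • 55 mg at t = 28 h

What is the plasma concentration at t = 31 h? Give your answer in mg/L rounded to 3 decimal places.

53.701 mg/L

k = ln 2 / 2 = 0.34657 per h
Dose 1 (465 mg at t=0 h): 465·exp(−0.34657·31) = 0.010 mg/L
Dose 2 (160 mg at t=4 h): 160·exp(−0.34657·27) = 0.014 mg/L
Dose 3 (45 mg at t=8 h): 45·exp(−0.34657·23) = 0.016 mg/L
Dose 4 (95 mg at t=12 h): 95·exp(−0.34657·19) = 0.131 mg/L
Dose 5 (10 mg at t=16 h): 10·exp(−0.34657·15) = 0.055 mg/L
Dose 6 (80 mg at t=20 h): 80·exp(−0.34657·11) = 1.768 mg/L
Dose 7 (365 mg at t=24 h): 365·exp(−0.34657·7) = 32.262 mg/L
Dose 8 (55 mg at t=28 h): 55·exp(−0.34657·3) = 19.445 mg/L
C(31) = 0.010 + 0.014 + 0.016 + 0.131 + 0.055 + 1.768 + 32.262 + 19.445 = 53.701 mg/L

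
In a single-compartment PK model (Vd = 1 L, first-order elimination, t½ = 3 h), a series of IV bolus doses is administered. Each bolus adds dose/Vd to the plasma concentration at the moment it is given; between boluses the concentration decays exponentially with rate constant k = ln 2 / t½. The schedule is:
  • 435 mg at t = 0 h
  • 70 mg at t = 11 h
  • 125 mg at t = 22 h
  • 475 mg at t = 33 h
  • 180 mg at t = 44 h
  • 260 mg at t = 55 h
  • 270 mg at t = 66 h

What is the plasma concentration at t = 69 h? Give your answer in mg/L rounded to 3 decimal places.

k = ln 2 / 3 = 0.23105 per h
Dose 1 (435 mg at t=0 h): 435·exp(−0.23105·69) = 0.000 mg/L
Dose 2 (70 mg at t=11 h): 70·exp(−0.23105·58) = 0.000 mg/L
Dose 3 (125 mg at t=22 h): 125·exp(−0.23105·47) = 0.002 mg/L
Dose 4 (475 mg at t=33 h): 475·exp(−0.23105·36) = 0.116 mg/L
Dose 5 (180 mg at t=44 h): 180·exp(−0.23105·25) = 0.558 mg/L
Dose 6 (260 mg at t=55 h): 260·exp(−0.23105·14) = 10.237 mg/L
Dose 7 (270 mg at t=66 h): 270·exp(−0.23105·3) = 135.000 mg/L
C(69) = 0.000 + 0.000 + 0.002 + 0.116 + 0.558 + 10.237 + 135.000 = 145.913 mg/L

145.913 mg/L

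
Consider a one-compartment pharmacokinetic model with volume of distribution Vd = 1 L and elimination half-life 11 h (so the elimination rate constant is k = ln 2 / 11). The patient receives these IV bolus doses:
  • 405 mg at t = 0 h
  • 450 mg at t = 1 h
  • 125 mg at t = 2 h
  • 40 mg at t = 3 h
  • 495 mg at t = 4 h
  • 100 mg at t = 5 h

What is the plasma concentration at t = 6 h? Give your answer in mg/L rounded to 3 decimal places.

1266.420 mg/L

k = ln 2 / 11 = 0.06301 per h
Dose 1 (405 mg at t=0 h): 405·exp(−0.06301·6) = 277.496 mg/L
Dose 2 (450 mg at t=1 h): 450·exp(−0.06301·5) = 328.383 mg/L
Dose 3 (125 mg at t=2 h): 125·exp(−0.06301·4) = 97.150 mg/L
Dose 4 (40 mg at t=3 h): 40·exp(−0.06301·3) = 33.110 mg/L
Dose 5 (495 mg at t=4 h): 495·exp(−0.06301·2) = 436.388 mg/L
Dose 6 (100 mg at t=5 h): 100·exp(−0.06301·1) = 93.893 mg/L
C(6) = 277.496 + 328.383 + 97.150 + 33.110 + 436.388 + 93.893 = 1266.420 mg/L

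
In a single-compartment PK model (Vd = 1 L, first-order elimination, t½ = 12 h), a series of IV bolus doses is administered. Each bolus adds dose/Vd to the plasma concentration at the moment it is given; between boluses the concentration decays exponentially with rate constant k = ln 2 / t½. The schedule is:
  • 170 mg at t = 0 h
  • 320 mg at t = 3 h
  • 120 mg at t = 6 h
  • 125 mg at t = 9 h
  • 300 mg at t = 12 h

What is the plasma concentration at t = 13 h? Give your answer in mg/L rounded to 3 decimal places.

k = ln 2 / 12 = 0.05776 per h
Dose 1 (170 mg at t=0 h): 170·exp(−0.05776·13) = 80.229 mg/L
Dose 2 (320 mg at t=3 h): 320·exp(−0.05776·10) = 179.594 mg/L
Dose 3 (120 mg at t=6 h): 120·exp(−0.05776·7) = 80.090 mg/L
Dose 4 (125 mg at t=9 h): 125·exp(−0.05776·4) = 99.213 mg/L
Dose 5 (300 mg at t=12 h): 300·exp(−0.05776·1) = 283.162 mg/L
C(13) = 80.229 + 179.594 + 80.090 + 99.213 + 283.162 = 722.288 mg/L

722.288 mg/L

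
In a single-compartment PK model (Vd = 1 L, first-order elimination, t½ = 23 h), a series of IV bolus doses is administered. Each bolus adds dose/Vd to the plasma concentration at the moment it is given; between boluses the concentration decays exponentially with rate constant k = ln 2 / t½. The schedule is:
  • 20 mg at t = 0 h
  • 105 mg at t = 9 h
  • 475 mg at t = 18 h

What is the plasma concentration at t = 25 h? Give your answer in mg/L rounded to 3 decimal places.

k = ln 2 / 23 = 0.03014 per h
Dose 1 (20 mg at t=0 h): 20·exp(−0.03014·25) = 9.415 mg/L
Dose 2 (105 mg at t=9 h): 105·exp(−0.03014·16) = 64.830 mg/L
Dose 3 (475 mg at t=18 h): 475·exp(−0.03014·7) = 384.659 mg/L
C(25) = 9.415 + 64.830 + 384.659 = 458.904 mg/L

458.904 mg/L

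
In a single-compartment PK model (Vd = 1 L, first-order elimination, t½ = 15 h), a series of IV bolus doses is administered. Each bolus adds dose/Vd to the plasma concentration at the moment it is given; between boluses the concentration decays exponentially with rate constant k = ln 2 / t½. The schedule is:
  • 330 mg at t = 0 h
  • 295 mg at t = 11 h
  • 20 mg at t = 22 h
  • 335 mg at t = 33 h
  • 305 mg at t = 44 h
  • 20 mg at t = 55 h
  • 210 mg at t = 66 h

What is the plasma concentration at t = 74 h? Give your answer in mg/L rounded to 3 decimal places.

308.700 mg/L

k = ln 2 / 15 = 0.04621 per h
Dose 1 (330 mg at t=0 h): 330·exp(−0.04621·74) = 10.800 mg/L
Dose 2 (295 mg at t=11 h): 295·exp(−0.04621·63) = 16.051 mg/L
Dose 3 (20 mg at t=22 h): 20·exp(−0.04621·52) = 1.809 mg/L
Dose 4 (335 mg at t=33 h): 335·exp(−0.04621·41) = 50.377 mg/L
Dose 5 (305 mg at t=44 h): 305·exp(−0.04621·30) = 76.250 mg/L
Dose 6 (20 mg at t=55 h): 20·exp(−0.04621·19) = 8.312 mg/L
Dose 7 (210 mg at t=66 h): 210·exp(−0.04621·8) = 145.101 mg/L
C(74) = 10.800 + 16.051 + 1.809 + 50.377 + 76.250 + 8.312 + 145.101 = 308.700 mg/L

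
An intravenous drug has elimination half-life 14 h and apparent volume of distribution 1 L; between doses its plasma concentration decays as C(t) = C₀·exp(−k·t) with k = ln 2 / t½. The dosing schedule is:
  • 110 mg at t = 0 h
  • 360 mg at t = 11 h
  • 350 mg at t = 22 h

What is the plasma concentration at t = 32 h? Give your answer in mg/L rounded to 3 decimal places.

k = ln 2 / 14 = 0.04951 per h
Dose 1 (110 mg at t=0 h): 110·exp(−0.04951·32) = 22.559 mg/L
Dose 2 (360 mg at t=11 h): 360·exp(−0.04951·21) = 127.279 mg/L
Dose 3 (350 mg at t=22 h): 350·exp(−0.04951·10) = 213.327 mg/L
C(32) = 22.559 + 127.279 + 213.327 = 363.166 mg/L

363.166 mg/L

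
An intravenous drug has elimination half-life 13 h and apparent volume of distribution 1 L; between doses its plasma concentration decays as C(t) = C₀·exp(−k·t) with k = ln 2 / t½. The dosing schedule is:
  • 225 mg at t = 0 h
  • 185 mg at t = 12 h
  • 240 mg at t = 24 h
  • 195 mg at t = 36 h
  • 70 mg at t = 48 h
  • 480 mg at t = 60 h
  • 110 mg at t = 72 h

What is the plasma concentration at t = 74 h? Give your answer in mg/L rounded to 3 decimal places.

k = ln 2 / 13 = 0.05332 per h
Dose 1 (225 mg at t=0 h): 225·exp(−0.05332·74) = 4.351 mg/L
Dose 2 (185 mg at t=12 h): 185·exp(−0.05332·62) = 6.784 mg/L
Dose 3 (240 mg at t=24 h): 240·exp(−0.05332·50) = 16.688 mg/L
Dose 4 (195 mg at t=36 h): 195·exp(−0.05332·38) = 25.710 mg/L
Dose 5 (70 mg at t=48 h): 70·exp(−0.05332·26) = 17.500 mg/L
Dose 6 (480 mg at t=60 h): 480·exp(−0.05332·14) = 227.539 mg/L
Dose 7 (110 mg at t=72 h): 110·exp(−0.05332·2) = 98.874 mg/L
C(74) = 4.351 + 6.784 + 16.688 + 25.710 + 17.500 + 227.539 + 98.874 = 397.446 mg/L

397.446 mg/L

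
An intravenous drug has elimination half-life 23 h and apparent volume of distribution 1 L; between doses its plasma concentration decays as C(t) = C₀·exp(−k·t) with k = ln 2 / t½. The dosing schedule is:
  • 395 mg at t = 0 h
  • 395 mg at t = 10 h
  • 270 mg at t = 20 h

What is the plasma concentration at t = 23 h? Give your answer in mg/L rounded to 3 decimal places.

k = ln 2 / 23 = 0.03014 per h
Dose 1 (395 mg at t=0 h): 395·exp(−0.03014·23) = 197.500 mg/L
Dose 2 (395 mg at t=10 h): 395·exp(−0.03014·13) = 266.962 mg/L
Dose 3 (270 mg at t=20 h): 270·exp(−0.03014·3) = 246.660 mg/L
C(23) = 197.500 + 266.962 + 246.660 = 711.122 mg/L

711.122 mg/L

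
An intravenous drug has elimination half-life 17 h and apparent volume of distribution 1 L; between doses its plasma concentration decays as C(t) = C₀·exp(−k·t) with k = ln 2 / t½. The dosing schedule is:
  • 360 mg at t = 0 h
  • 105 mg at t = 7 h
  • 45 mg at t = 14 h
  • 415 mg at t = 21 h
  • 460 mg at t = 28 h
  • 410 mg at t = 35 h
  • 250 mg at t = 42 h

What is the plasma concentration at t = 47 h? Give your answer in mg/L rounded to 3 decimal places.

896.246 mg/L

k = ln 2 / 17 = 0.04077 per h
Dose 1 (360 mg at t=0 h): 360·exp(−0.04077·47) = 52.972 mg/L
Dose 2 (105 mg at t=7 h): 105·exp(−0.04077·40) = 20.553 mg/L
Dose 3 (45 mg at t=14 h): 45·exp(−0.04077·33) = 11.718 mg/L
Dose 4 (415 mg at t=21 h): 415·exp(−0.04077·26) = 143.764 mg/L
Dose 5 (460 mg at t=28 h): 460·exp(−0.04077·19) = 211.989 mg/L
Dose 6 (410 mg at t=35 h): 410·exp(−0.04077·12) = 251.358 mg/L
Dose 7 (250 mg at t=42 h): 250·exp(−0.04077·5) = 203.893 mg/L
C(47) = 52.972 + 20.553 + 11.718 + 143.764 + 211.989 + 251.358 + 203.893 = 896.246 mg/L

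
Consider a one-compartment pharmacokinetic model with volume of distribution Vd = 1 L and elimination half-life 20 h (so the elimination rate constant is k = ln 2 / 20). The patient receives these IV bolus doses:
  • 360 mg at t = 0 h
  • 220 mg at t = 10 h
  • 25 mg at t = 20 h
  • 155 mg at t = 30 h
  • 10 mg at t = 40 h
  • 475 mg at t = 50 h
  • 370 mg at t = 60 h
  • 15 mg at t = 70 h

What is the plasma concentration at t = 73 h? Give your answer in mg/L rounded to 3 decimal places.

k = ln 2 / 20 = 0.03466 per h
Dose 1 (360 mg at t=0 h): 360·exp(−0.03466·73) = 28.678 mg/L
Dose 2 (220 mg at t=10 h): 220·exp(−0.03466·63) = 24.784 mg/L
Dose 3 (25 mg at t=20 h): 25·exp(−0.03466·53) = 3.983 mg/L
Dose 4 (155 mg at t=30 h): 155·exp(−0.03466·43) = 34.923 mg/L
Dose 5 (10 mg at t=40 h): 10·exp(−0.03466·33) = 3.186 mg/L
Dose 6 (475 mg at t=50 h): 475·exp(−0.03466·23) = 214.047 mg/L
Dose 7 (370 mg at t=60 h): 370·exp(−0.03466·13) = 235.794 mg/L
Dose 8 (15 mg at t=70 h): 15·exp(−0.03466·3) = 13.519 mg/L
C(73) = 28.678 + 24.784 + 3.983 + 34.923 + 3.186 + 214.047 + 235.794 + 13.519 = 558.914 mg/L

558.914 mg/L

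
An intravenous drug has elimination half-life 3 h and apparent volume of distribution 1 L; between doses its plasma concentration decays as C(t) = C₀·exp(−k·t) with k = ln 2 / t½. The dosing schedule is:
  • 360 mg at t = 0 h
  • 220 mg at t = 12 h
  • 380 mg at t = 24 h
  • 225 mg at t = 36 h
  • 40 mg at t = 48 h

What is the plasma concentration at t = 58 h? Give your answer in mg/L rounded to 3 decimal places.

5.517 mg/L

k = ln 2 / 3 = 0.23105 per h
Dose 1 (360 mg at t=0 h): 360·exp(−0.23105·58) = 0.001 mg/L
Dose 2 (220 mg at t=12 h): 220·exp(−0.23105·46) = 0.005 mg/L
Dose 3 (380 mg at t=24 h): 380·exp(−0.23105·34) = 0.147 mg/L
Dose 4 (225 mg at t=36 h): 225·exp(−0.23105·22) = 1.395 mg/L
Dose 5 (40 mg at t=48 h): 40·exp(−0.23105·10) = 3.969 mg/L
C(58) = 0.001 + 0.005 + 0.147 + 1.395 + 3.969 = 5.517 mg/L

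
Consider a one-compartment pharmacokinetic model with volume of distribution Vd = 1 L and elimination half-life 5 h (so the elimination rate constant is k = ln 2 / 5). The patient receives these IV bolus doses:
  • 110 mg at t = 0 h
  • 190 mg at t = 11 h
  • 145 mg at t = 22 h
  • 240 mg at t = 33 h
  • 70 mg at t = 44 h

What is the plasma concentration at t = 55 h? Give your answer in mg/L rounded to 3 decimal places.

k = ln 2 / 5 = 0.13863 per h
Dose 1 (110 mg at t=0 h): 110·exp(−0.13863·55) = 0.054 mg/L
Dose 2 (190 mg at t=11 h): 190·exp(−0.13863·44) = 0.426 mg/L
Dose 3 (145 mg at t=22 h): 145·exp(−0.13863·33) = 1.495 mg/L
Dose 4 (240 mg at t=33 h): 240·exp(−0.13863·22) = 11.368 mg/L
Dose 5 (70 mg at t=44 h): 70·exp(−0.13863·11) = 15.235 mg/L
C(55) = 0.054 + 0.426 + 1.495 + 11.368 + 15.235 = 28.577 mg/L

28.577 mg/L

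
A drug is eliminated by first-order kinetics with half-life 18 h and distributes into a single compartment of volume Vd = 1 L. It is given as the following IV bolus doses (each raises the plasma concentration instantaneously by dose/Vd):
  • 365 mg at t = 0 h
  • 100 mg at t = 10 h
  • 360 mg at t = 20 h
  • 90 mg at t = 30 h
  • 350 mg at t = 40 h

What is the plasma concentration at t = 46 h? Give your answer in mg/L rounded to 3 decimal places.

545.760 mg/L

k = ln 2 / 18 = 0.03851 per h
Dose 1 (365 mg at t=0 h): 365·exp(−0.03851·46) = 62.086 mg/L
Dose 2 (100 mg at t=10 h): 100·exp(−0.03851·36) = 25.000 mg/L
Dose 3 (360 mg at t=20 h): 360·exp(−0.03851·26) = 132.276 mg/L
Dose 4 (90 mg at t=30 h): 90·exp(−0.03851·16) = 48.603 mg/L
Dose 5 (350 mg at t=40 h): 350·exp(−0.03851·6) = 277.795 mg/L
C(46) = 62.086 + 25.000 + 132.276 + 48.603 + 277.795 = 545.760 mg/L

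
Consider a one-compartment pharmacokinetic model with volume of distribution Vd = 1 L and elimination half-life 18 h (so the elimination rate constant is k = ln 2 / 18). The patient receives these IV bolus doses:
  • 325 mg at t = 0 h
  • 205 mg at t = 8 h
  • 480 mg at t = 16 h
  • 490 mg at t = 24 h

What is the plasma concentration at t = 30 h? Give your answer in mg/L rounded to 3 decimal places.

859.116 mg/L

k = ln 2 / 18 = 0.03851 per h
Dose 1 (325 mg at t=0 h): 325·exp(−0.03851·30) = 102.369 mg/L
Dose 2 (205 mg at t=8 h): 205·exp(−0.03851·22) = 87.868 mg/L
Dose 3 (480 mg at t=16 h): 480·exp(−0.03851·14) = 279.967 mg/L
Dose 4 (490 mg at t=24 h): 490·exp(−0.03851·6) = 388.913 mg/L
C(30) = 102.369 + 87.868 + 279.967 + 388.913 = 859.116 mg/L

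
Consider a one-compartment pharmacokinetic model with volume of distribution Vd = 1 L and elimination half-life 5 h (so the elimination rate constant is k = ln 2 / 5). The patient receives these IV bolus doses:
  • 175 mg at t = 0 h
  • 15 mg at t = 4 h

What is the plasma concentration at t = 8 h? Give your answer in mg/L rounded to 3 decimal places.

66.344 mg/L

k = ln 2 / 5 = 0.13863 per h
Dose 1 (175 mg at t=0 h): 175·exp(−0.13863·8) = 57.728 mg/L
Dose 2 (15 mg at t=4 h): 15·exp(−0.13863·4) = 8.615 mg/L
C(8) = 57.728 + 8.615 = 66.344 mg/L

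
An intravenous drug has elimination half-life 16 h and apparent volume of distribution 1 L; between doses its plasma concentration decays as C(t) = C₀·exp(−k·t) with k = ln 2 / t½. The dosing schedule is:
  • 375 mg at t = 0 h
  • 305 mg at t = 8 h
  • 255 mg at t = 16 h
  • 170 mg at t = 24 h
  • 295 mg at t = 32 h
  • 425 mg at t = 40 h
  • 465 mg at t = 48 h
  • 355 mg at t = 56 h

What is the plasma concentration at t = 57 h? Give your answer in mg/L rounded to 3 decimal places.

1110.295 mg/L

k = ln 2 / 16 = 0.04332 per h
Dose 1 (375 mg at t=0 h): 375·exp(−0.04332·57) = 31.740 mg/L
Dose 2 (305 mg at t=8 h): 305·exp(−0.04332·49) = 36.509 mg/L
Dose 3 (255 mg at t=16 h): 255·exp(−0.04332·41) = 43.167 mg/L
Dose 4 (170 mg at t=24 h): 170·exp(−0.04332·33) = 40.698 mg/L
Dose 5 (295 mg at t=32 h): 295·exp(−0.04332·25) = 99.876 mg/L
Dose 6 (425 mg at t=40 h): 425·exp(−0.04332·17) = 203.491 mg/L
Dose 7 (465 mg at t=48 h): 465·exp(−0.04332·9) = 314.864 mg/L
Dose 8 (355 mg at t=56 h): 355·exp(−0.04332·1) = 339.949 mg/L
C(57) = 31.740 + 36.509 + 43.167 + 40.698 + 99.876 + 203.491 + 314.864 + 339.949 = 1110.295 mg/L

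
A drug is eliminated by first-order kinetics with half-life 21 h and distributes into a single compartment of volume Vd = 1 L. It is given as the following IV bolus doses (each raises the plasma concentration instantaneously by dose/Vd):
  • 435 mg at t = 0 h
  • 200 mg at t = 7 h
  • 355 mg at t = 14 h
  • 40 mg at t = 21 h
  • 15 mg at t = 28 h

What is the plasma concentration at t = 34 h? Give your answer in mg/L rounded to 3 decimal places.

k = ln 2 / 21 = 0.03301 per h
Dose 1 (435 mg at t=0 h): 435·exp(−0.03301·34) = 141.614 mg/L
Dose 2 (200 mg at t=7 h): 200·exp(−0.03301·27) = 82.034 mg/L
Dose 3 (355 mg at t=14 h): 355·exp(−0.03301·20) = 183.457 mg/L
Dose 4 (40 mg at t=21 h): 40·exp(−0.03301·13) = 26.044 mg/L
Dose 5 (15 mg at t=28 h): 15·exp(−0.03301·6) = 12.305 mg/L
C(34) = 141.614 + 82.034 + 183.457 + 26.044 + 12.305 = 445.453 mg/L

445.453 mg/L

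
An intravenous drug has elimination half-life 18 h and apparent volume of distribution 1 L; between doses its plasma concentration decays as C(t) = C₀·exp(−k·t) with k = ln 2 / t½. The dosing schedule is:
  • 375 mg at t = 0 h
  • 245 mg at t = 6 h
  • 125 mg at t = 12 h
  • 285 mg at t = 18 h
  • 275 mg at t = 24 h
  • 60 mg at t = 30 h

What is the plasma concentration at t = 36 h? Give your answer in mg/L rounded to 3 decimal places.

583.888 mg/L

k = ln 2 / 18 = 0.03851 per h
Dose 1 (375 mg at t=0 h): 375·exp(−0.03851·36) = 93.750 mg/L
Dose 2 (245 mg at t=6 h): 245·exp(−0.03851·30) = 77.170 mg/L
Dose 3 (125 mg at t=12 h): 125·exp(−0.03851·24) = 49.606 mg/L
Dose 4 (285 mg at t=18 h): 285·exp(−0.03851·18) = 142.500 mg/L
Dose 5 (275 mg at t=24 h): 275·exp(−0.03851·12) = 173.239 mg/L
Dose 6 (60 mg at t=30 h): 60·exp(−0.03851·6) = 47.622 mg/L
C(36) = 93.750 + 77.170 + 49.606 + 142.500 + 173.239 + 47.622 = 583.888 mg/L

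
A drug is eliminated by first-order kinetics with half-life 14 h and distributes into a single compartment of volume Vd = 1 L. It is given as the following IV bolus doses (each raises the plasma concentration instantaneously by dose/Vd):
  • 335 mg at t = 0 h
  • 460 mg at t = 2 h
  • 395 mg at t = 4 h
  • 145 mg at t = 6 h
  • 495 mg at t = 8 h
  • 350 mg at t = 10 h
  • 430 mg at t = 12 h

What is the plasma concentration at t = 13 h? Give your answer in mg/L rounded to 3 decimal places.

k = ln 2 / 14 = 0.04951 per h
Dose 1 (335 mg at t=0 h): 335·exp(−0.04951·13) = 176.002 mg/L
Dose 2 (460 mg at t=2 h): 460·exp(−0.04951·11) = 266.830 mg/L
Dose 3 (395 mg at t=4 h): 395·exp(−0.04951·9) = 252.975 mg/L
Dose 4 (145 mg at t=6 h): 145·exp(−0.04951·7) = 102.530 mg/L
Dose 5 (495 mg at t=8 h): 495·exp(−0.04951·5) = 386.451 mg/L
Dose 6 (350 mg at t=10 h): 350·exp(−0.04951·3) = 301.690 mg/L
Dose 7 (430 mg at t=12 h): 430·exp(−0.04951·1) = 409.229 mg/L
C(13) = 176.002 + 266.830 + 252.975 + 102.530 + 386.451 + 301.690 + 409.229 = 1895.708 mg/L

1895.708 mg/L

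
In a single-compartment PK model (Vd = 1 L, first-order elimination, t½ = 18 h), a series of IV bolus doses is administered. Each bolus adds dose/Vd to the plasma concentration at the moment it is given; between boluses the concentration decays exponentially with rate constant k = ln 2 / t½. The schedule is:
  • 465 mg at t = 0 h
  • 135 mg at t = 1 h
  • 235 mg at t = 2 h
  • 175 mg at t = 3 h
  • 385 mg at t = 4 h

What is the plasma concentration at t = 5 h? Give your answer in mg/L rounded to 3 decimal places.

1241.134 mg/L

k = ln 2 / 18 = 0.03851 per h
Dose 1 (465 mg at t=0 h): 465·exp(−0.03851·5) = 383.560 mg/L
Dose 2 (135 mg at t=1 h): 135·exp(−0.03851·4) = 115.728 mg/L
Dose 3 (235 mg at t=2 h): 235·exp(−0.03851·3) = 209.361 mg/L
Dose 4 (175 mg at t=3 h): 175·exp(−0.03851·2) = 162.028 mg/L
Dose 5 (385 mg at t=4 h): 385·exp(−0.03851·1) = 370.456 mg/L
C(5) = 383.560 + 115.728 + 209.361 + 162.028 + 370.456 = 1241.134 mg/L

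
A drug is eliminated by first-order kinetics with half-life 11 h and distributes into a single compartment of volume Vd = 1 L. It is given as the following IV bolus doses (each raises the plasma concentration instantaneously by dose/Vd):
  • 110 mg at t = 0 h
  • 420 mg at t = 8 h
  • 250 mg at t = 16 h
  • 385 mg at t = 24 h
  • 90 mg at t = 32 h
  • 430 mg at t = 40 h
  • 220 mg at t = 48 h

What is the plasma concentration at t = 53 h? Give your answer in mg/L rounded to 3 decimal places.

k = ln 2 / 11 = 0.06301 per h
Dose 1 (110 mg at t=0 h): 110·exp(−0.06301·53) = 3.899 mg/L
Dose 2 (420 mg at t=8 h): 420·exp(−0.06301·45) = 24.647 mg/L
Dose 3 (250 mg at t=16 h): 250·exp(−0.06301·37) = 24.288 mg/L
Dose 4 (385 mg at t=24 h): 385·exp(−0.06301·29) = 61.921 mg/L
Dose 5 (90 mg at t=32 h): 90·exp(−0.06301·21) = 23.963 mg/L
Dose 6 (430 mg at t=40 h): 430·exp(−0.06301·13) = 189.542 mg/L
Dose 7 (220 mg at t=48 h): 220·exp(−0.06301·5) = 160.543 mg/L
C(53) = 3.899 + 24.647 + 24.288 + 61.921 + 23.963 + 189.542 + 160.543 = 488.803 mg/L

488.803 mg/L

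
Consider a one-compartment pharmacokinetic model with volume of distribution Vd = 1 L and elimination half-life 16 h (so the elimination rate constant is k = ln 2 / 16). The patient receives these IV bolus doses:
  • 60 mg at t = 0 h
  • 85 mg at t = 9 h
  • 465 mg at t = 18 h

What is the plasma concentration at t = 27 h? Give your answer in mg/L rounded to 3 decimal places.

372.465 mg/L

k = ln 2 / 16 = 0.04332 per h
Dose 1 (60 mg at t=0 h): 60·exp(−0.04332·27) = 18.628 mg/L
Dose 2 (85 mg at t=9 h): 85·exp(−0.04332·18) = 38.973 mg/L
Dose 3 (465 mg at t=18 h): 465·exp(−0.04332·9) = 314.864 mg/L
C(27) = 18.628 + 38.973 + 314.864 = 372.465 mg/L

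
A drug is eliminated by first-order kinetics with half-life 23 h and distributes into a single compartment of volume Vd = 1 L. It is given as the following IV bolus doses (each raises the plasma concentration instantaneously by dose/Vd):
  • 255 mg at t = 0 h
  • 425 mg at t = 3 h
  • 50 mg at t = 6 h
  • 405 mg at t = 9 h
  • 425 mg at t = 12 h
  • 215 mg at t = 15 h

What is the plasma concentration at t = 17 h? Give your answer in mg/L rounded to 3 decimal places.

1353.584 mg/L

k = ln 2 / 23 = 0.03014 per h
Dose 1 (255 mg at t=0 h): 255·exp(−0.03014·17) = 152.771 mg/L
Dose 2 (425 mg at t=3 h): 425·exp(−0.03014·14) = 278.710 mg/L
Dose 3 (50 mg at t=6 h): 50·exp(−0.03014·11) = 35.892 mg/L
Dose 4 (405 mg at t=9 h): 405·exp(−0.03014·8) = 318.236 mg/L
Dose 5 (425 mg at t=12 h): 425·exp(−0.03014·5) = 365.551 mg/L
Dose 6 (215 mg at t=15 h): 215·exp(−0.03014·2) = 202.424 mg/L
C(17) = 152.771 + 278.710 + 35.892 + 318.236 + 365.551 + 202.424 = 1353.584 mg/L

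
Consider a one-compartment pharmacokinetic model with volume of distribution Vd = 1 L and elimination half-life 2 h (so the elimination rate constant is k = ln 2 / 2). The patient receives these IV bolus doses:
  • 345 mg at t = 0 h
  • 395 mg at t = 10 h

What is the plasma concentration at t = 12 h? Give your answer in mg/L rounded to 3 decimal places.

202.891 mg/L

k = ln 2 / 2 = 0.34657 per h
Dose 1 (345 mg at t=0 h): 345·exp(−0.34657·12) = 5.391 mg/L
Dose 2 (395 mg at t=10 h): 395·exp(−0.34657·2) = 197.500 mg/L
C(12) = 5.391 + 197.500 = 202.891 mg/L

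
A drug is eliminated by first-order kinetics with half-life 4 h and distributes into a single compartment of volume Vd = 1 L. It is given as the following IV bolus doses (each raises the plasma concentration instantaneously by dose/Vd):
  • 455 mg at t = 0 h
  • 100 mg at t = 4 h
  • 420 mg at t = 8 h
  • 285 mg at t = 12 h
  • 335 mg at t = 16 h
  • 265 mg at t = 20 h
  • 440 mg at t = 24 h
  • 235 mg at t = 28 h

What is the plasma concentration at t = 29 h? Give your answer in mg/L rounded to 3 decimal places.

503.848 mg/L

k = ln 2 / 4 = 0.17329 per h
Dose 1 (455 mg at t=0 h): 455·exp(−0.17329·29) = 2.989 mg/L
Dose 2 (100 mg at t=4 h): 100·exp(−0.17329·25) = 1.314 mg/L
Dose 3 (420 mg at t=8 h): 420·exp(−0.17329·21) = 11.037 mg/L
Dose 4 (285 mg at t=12 h): 285·exp(−0.17329·17) = 14.978 mg/L
Dose 5 (335 mg at t=16 h): 335·exp(−0.17329·13) = 35.213 mg/L
Dose 6 (265 mg at t=20 h): 265·exp(−0.17329·9) = 55.709 mg/L
Dose 7 (440 mg at t=24 h): 440·exp(−0.17329·5) = 184.997 mg/L
Dose 8 (235 mg at t=28 h): 235·exp(−0.17329·1) = 197.611 mg/L
C(29) = 2.989 + 1.314 + 11.037 + 14.978 + 35.213 + 55.709 + 184.997 + 197.611 = 503.848 mg/L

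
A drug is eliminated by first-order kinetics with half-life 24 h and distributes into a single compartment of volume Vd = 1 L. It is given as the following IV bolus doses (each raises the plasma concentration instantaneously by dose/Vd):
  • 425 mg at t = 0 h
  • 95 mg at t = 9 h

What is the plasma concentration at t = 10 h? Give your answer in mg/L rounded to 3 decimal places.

k = ln 2 / 24 = 0.02888 per h
Dose 1 (425 mg at t=0 h): 425·exp(−0.02888·10) = 318.390 mg/L
Dose 2 (95 mg at t=9 h): 95·exp(−0.02888·1) = 92.296 mg/L
C(10) = 318.390 + 92.296 = 410.686 mg/L

410.686 mg/L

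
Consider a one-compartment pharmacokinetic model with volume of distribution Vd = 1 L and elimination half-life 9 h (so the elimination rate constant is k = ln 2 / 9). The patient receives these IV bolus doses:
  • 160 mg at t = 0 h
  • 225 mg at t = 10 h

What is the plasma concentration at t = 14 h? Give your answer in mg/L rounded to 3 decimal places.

219.777 mg/L

k = ln 2 / 9 = 0.07702 per h
Dose 1 (160 mg at t=0 h): 160·exp(−0.07702·14) = 54.432 mg/L
Dose 2 (225 mg at t=10 h): 225·exp(−0.07702·4) = 165.345 mg/L
C(14) = 54.432 + 165.345 = 219.777 mg/L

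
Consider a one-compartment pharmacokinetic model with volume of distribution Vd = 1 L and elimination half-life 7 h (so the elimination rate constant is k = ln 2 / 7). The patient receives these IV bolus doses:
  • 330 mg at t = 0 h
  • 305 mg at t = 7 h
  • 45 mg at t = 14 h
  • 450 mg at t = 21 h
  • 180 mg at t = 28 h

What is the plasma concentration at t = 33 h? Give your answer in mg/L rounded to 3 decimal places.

289.516 mg/L

k = ln 2 / 7 = 0.09902 per h
Dose 1 (330 mg at t=0 h): 330·exp(−0.09902·33) = 12.571 mg/L
Dose 2 (305 mg at t=7 h): 305·exp(−0.09902·26) = 23.237 mg/L
Dose 3 (45 mg at t=14 h): 45·exp(−0.09902·19) = 6.857 mg/L
Dose 4 (450 mg at t=21 h): 450·exp(−0.09902·12) = 137.139 mg/L
Dose 5 (180 mg at t=28 h): 180·exp(−0.09902·5) = 109.711 mg/L
C(33) = 12.571 + 23.237 + 6.857 + 137.139 + 109.711 = 289.516 mg/L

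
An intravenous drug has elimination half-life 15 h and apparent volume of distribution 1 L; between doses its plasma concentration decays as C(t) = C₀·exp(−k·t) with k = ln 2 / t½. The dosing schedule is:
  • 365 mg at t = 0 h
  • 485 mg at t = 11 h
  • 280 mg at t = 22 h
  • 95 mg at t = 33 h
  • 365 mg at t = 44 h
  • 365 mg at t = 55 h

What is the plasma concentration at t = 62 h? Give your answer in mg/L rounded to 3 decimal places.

k = ln 2 / 15 = 0.04621 per h
Dose 1 (365 mg at t=0 h): 365·exp(−0.04621·62) = 20.799 mg/L
Dose 2 (485 mg at t=11 h): 485·exp(−0.04621·51) = 45.945 mg/L
Dose 3 (280 mg at t=22 h): 280·exp(−0.04621·40) = 44.097 mg/L
Dose 4 (95 mg at t=33 h): 95·exp(−0.04621·29) = 24.873 mg/L
Dose 5 (365 mg at t=44 h): 365·exp(−0.04621·18) = 158.875 mg/L
Dose 6 (365 mg at t=55 h): 365·exp(−0.04621·7) = 264.127 mg/L
C(62) = 20.799 + 45.945 + 44.097 + 24.873 + 158.875 + 264.127 = 558.716 mg/L

558.716 mg/L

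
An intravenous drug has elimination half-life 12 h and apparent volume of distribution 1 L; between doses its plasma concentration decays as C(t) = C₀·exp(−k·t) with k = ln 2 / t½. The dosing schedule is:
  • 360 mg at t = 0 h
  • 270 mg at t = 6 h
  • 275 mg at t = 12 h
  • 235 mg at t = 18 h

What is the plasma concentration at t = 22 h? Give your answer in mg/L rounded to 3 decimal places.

k = ln 2 / 12 = 0.05776 per h
Dose 1 (360 mg at t=0 h): 360·exp(−0.05776·22) = 101.022 mg/L
Dose 2 (270 mg at t=6 h): 270·exp(−0.05776·16) = 107.150 mg/L
Dose 3 (275 mg at t=12 h): 275·exp(−0.05776·10) = 154.339 mg/L
Dose 4 (235 mg at t=18 h): 235·exp(−0.05776·4) = 186.520 mg/L
C(22) = 101.022 + 107.150 + 154.339 + 186.520 = 549.029 mg/L

549.029 mg/L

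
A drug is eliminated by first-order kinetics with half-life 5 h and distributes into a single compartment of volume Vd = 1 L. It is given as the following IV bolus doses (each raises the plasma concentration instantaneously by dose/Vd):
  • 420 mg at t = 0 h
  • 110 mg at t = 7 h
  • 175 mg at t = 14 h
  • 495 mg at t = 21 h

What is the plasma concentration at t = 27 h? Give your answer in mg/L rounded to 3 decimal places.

k = ln 2 / 5 = 0.13863 per h
Dose 1 (420 mg at t=0 h): 420·exp(−0.13863·27) = 9.947 mg/L
Dose 2 (110 mg at t=7 h): 110·exp(−0.13863·20) = 6.875 mg/L
Dose 3 (175 mg at t=14 h): 175·exp(−0.13863·13) = 28.864 mg/L
Dose 4 (495 mg at t=21 h): 495·exp(−0.13863·6) = 215.461 mg/L
C(27) = 9.947 + 6.875 + 28.864 + 215.461 = 261.147 mg/L

261.147 mg/L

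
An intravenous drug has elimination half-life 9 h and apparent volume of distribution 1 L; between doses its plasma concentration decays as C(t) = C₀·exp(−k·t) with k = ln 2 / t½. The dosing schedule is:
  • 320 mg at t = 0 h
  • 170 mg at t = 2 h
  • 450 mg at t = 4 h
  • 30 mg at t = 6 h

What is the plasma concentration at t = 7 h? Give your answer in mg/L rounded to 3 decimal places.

687.253 mg/L

k = ln 2 / 9 = 0.07702 per h
Dose 1 (320 mg at t=0 h): 320·exp(−0.07702·7) = 186.645 mg/L
Dose 2 (170 mg at t=2 h): 170·exp(−0.07702·5) = 115.667 mg/L
Dose 3 (450 mg at t=4 h): 450·exp(−0.07702·3) = 357.165 mg/L
Dose 4 (30 mg at t=6 h): 30·exp(−0.07702·1) = 27.776 mg/L
C(7) = 186.645 + 115.667 + 357.165 + 27.776 = 687.253 mg/L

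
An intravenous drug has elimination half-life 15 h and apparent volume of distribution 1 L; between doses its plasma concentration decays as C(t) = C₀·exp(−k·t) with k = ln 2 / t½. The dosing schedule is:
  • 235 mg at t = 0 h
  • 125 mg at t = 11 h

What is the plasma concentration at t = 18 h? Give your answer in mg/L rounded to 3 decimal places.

k = ln 2 / 15 = 0.04621 per h
Dose 1 (235 mg at t=0 h): 235·exp(−0.04621·18) = 102.290 mg/L
Dose 2 (125 mg at t=11 h): 125·exp(−0.04621·7) = 90.454 mg/L
C(18) = 102.290 + 90.454 = 192.744 mg/L

192.744 mg/L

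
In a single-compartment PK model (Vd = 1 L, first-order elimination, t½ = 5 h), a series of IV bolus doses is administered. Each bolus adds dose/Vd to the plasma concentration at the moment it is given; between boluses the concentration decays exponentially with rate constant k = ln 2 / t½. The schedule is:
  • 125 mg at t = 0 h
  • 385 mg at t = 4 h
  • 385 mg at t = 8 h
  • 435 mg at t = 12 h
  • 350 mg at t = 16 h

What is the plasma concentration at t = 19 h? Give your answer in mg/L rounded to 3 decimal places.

k = ln 2 / 5 = 0.13863 per h
Dose 1 (125 mg at t=0 h): 125·exp(−0.13863·19) = 8.974 mg/L
Dose 2 (385 mg at t=4 h): 385·exp(−0.13863·15) = 48.125 mg/L
Dose 3 (385 mg at t=8 h): 385·exp(−0.13863·11) = 83.790 mg/L
Dose 4 (435 mg at t=12 h): 435·exp(−0.13863·7) = 164.834 mg/L
Dose 5 (350 mg at t=16 h): 350·exp(−0.13863·3) = 230.914 mg/L
C(19) = 8.974 + 48.125 + 83.790 + 164.834 + 230.914 = 536.638 mg/L

536.638 mg/L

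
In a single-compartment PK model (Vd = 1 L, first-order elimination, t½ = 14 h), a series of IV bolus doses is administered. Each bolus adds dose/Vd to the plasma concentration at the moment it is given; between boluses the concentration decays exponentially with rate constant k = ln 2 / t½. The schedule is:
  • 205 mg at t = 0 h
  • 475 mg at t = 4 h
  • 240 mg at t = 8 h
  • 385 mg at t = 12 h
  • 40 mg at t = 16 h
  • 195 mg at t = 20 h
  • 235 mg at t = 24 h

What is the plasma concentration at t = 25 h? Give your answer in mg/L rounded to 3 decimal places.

934.606 mg/L

k = ln 2 / 14 = 0.04951 per h
Dose 1 (205 mg at t=0 h): 205·exp(−0.04951·25) = 59.457 mg/L
Dose 2 (475 mg at t=4 h): 475·exp(−0.04951·21) = 167.938 mg/L
Dose 3 (240 mg at t=8 h): 240·exp(−0.04951·17) = 103.437 mg/L
Dose 4 (385 mg at t=12 h): 385·exp(−0.04951·13) = 202.271 mg/L
Dose 5 (40 mg at t=16 h): 40·exp(−0.04951·9) = 25.618 mg/L
Dose 6 (195 mg at t=20 h): 195·exp(−0.04951·5) = 152.238 mg/L
Dose 7 (235 mg at t=24 h): 235·exp(−0.04951·1) = 223.648 mg/L
C(25) = 59.457 + 167.938 + 103.437 + 202.271 + 25.618 + 152.238 + 223.648 = 934.606 mg/L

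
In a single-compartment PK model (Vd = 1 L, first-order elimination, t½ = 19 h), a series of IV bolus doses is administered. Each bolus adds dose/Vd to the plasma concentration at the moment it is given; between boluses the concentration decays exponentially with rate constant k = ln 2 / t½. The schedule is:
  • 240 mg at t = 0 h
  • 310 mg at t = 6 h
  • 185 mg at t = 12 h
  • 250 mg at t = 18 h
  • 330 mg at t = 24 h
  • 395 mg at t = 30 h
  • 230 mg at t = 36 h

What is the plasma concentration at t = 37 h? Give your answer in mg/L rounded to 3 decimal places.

k = ln 2 / 19 = 0.03648 per h
Dose 1 (240 mg at t=0 h): 240·exp(−0.03648·37) = 62.229 mg/L
Dose 2 (310 mg at t=6 h): 310·exp(−0.03648·31) = 100.048 mg/L
Dose 3 (185 mg at t=12 h): 185·exp(−0.03648·25) = 74.316 mg/L
Dose 4 (250 mg at t=18 h): 250·exp(−0.03648·19) = 125.000 mg/L
Dose 5 (330 mg at t=24 h): 330·exp(−0.03648·13) = 205.374 mg/L
Dose 6 (395 mg at t=30 h): 395·exp(−0.03648·7) = 305.979 mg/L
Dose 7 (230 mg at t=36 h): 230·exp(−0.03648·1) = 221.760 mg/L
C(37) = 62.229 + 100.048 + 74.316 + 125.000 + 205.374 + 305.979 + 221.760 = 1094.706 mg/L

1094.706 mg/L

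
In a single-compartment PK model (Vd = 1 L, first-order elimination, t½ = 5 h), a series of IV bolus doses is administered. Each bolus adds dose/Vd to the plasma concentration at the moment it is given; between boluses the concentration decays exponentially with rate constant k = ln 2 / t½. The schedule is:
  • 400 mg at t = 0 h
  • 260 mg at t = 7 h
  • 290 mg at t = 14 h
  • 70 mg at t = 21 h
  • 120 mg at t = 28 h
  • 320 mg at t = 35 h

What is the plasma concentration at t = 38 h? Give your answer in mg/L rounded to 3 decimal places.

263.761 mg/L

k = ln 2 / 5 = 0.13863 per h
Dose 1 (400 mg at t=0 h): 400·exp(−0.13863·38) = 2.062 mg/L
Dose 2 (260 mg at t=7 h): 260·exp(−0.13863·31) = 3.537 mg/L
Dose 3 (290 mg at t=14 h): 290·exp(−0.13863·24) = 10.410 mg/L
Dose 4 (70 mg at t=21 h): 70·exp(−0.13863·17) = 6.631 mg/L
Dose 5 (120 mg at t=28 h): 120·exp(−0.13863·10) = 30.000 mg/L
Dose 6 (320 mg at t=35 h): 320·exp(−0.13863·3) = 211.121 mg/L
C(38) = 2.062 + 3.537 + 10.410 + 6.631 + 30.000 + 211.121 = 263.761 mg/L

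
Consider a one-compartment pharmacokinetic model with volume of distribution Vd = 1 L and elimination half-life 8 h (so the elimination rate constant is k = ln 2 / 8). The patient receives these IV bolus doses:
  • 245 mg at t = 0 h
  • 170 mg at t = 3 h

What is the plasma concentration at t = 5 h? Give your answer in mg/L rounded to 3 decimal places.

301.815 mg/L

k = ln 2 / 8 = 0.08664 per h
Dose 1 (245 mg at t=0 h): 245·exp(−0.08664·5) = 158.863 mg/L
Dose 2 (170 mg at t=3 h): 170·exp(−0.08664·2) = 142.952 mg/L
C(5) = 158.863 + 142.952 = 301.815 mg/L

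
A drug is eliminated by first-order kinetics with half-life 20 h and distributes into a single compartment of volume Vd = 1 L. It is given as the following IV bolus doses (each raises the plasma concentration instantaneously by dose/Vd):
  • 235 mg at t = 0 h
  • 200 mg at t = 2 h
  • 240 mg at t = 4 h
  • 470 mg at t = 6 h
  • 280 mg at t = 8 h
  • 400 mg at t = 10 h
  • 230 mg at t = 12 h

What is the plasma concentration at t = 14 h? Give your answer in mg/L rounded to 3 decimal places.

1592.758 mg/L

k = ln 2 / 20 = 0.03466 per h
Dose 1 (235 mg at t=0 h): 235·exp(−0.03466·14) = 144.659 mg/L
Dose 2 (200 mg at t=2 h): 200·exp(−0.03466·12) = 131.951 mg/L
Dose 3 (240 mg at t=4 h): 240·exp(−0.03466·10) = 169.706 mg/L
Dose 4 (470 mg at t=6 h): 470·exp(−0.03466·8) = 356.193 mg/L
Dose 5 (280 mg at t=8 h): 280·exp(−0.03466·6) = 227.431 mg/L
Dose 6 (400 mg at t=10 h): 400·exp(−0.03466·4) = 348.220 mg/L
Dose 7 (230 mg at t=12 h): 230·exp(−0.03466·2) = 214.598 mg/L
C(14) = 144.659 + 131.951 + 169.706 + 356.193 + 227.431 + 348.220 + 214.598 = 1592.758 mg/L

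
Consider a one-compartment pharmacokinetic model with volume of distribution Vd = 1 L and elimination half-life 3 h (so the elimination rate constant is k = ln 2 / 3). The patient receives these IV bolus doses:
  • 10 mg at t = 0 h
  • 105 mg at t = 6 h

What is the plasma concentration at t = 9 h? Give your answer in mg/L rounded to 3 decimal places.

53.750 mg/L

k = ln 2 / 3 = 0.23105 per h
Dose 1 (10 mg at t=0 h): 10·exp(−0.23105·9) = 1.250 mg/L
Dose 2 (105 mg at t=6 h): 105·exp(−0.23105·3) = 52.500 mg/L
C(9) = 1.250 + 52.500 = 53.750 mg/L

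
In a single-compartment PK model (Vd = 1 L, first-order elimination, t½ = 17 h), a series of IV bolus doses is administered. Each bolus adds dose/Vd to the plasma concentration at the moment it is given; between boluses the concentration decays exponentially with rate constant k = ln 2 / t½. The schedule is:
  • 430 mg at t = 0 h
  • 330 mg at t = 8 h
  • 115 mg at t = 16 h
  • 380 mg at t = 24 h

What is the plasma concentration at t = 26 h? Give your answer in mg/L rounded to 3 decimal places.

734.103 mg/L

k = ln 2 / 17 = 0.04077 per h
Dose 1 (430 mg at t=0 h): 430·exp(−0.04077·26) = 148.960 mg/L
Dose 2 (330 mg at t=8 h): 330·exp(−0.04077·18) = 158.408 mg/L
Dose 3 (115 mg at t=16 h): 115·exp(−0.04077·10) = 76.493 mg/L
Dose 4 (380 mg at t=24 h): 380·exp(−0.04077·2) = 350.242 mg/L
C(26) = 148.960 + 158.408 + 76.493 + 350.242 = 734.103 mg/L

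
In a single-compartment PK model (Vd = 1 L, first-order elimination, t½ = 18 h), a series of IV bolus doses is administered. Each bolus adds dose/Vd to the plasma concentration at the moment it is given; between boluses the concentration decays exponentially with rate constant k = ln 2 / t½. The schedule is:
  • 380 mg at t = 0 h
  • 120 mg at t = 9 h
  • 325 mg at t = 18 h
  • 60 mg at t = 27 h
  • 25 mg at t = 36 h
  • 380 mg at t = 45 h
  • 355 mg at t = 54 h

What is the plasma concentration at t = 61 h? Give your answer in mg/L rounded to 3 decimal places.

k = ln 2 / 18 = 0.03851 per h
Dose 1 (380 mg at t=0 h): 380·exp(−0.03851·61) = 36.277 mg/L
Dose 2 (120 mg at t=9 h): 120·exp(−0.03851·52) = 16.201 mg/L
Dose 3 (325 mg at t=18 h): 325·exp(−0.03851·43) = 62.052 mg/L
Dose 4 (60 mg at t=27 h): 60·exp(−0.03851·34) = 16.201 mg/L
Dose 5 (25 mg at t=36 h): 25·exp(−0.03851·25) = 9.546 mg/L
Dose 6 (380 mg at t=45 h): 380·exp(−0.03851·16) = 205.211 mg/L
Dose 7 (355 mg at t=54 h): 355·exp(−0.03851·7) = 271.120 mg/L
C(61) = 36.277 + 16.201 + 62.052 + 16.201 + 9.546 + 205.211 + 271.120 = 616.608 mg/L

616.608 mg/L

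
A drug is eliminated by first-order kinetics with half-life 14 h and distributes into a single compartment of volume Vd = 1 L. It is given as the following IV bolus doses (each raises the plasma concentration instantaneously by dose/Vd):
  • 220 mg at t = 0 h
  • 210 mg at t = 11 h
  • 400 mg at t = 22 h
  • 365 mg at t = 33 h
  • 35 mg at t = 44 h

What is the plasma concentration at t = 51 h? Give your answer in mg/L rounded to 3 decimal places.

k = ln 2 / 14 = 0.04951 per h
Dose 1 (220 mg at t=0 h): 220·exp(−0.04951·51) = 17.612 mg/L
Dose 2 (210 mg at t=11 h): 210·exp(−0.04951·40) = 28.982 mg/L
Dose 3 (400 mg at t=22 h): 400·exp(−0.04951·29) = 95.170 mg/L
Dose 4 (365 mg at t=33 h): 365·exp(−0.04951·18) = 149.711 mg/L
Dose 5 (35 mg at t=44 h): 35·exp(−0.04951·7) = 24.749 mg/L
C(51) = 17.612 + 28.982 + 95.170 + 149.711 + 24.749 = 316.224 mg/L

316.224 mg/L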